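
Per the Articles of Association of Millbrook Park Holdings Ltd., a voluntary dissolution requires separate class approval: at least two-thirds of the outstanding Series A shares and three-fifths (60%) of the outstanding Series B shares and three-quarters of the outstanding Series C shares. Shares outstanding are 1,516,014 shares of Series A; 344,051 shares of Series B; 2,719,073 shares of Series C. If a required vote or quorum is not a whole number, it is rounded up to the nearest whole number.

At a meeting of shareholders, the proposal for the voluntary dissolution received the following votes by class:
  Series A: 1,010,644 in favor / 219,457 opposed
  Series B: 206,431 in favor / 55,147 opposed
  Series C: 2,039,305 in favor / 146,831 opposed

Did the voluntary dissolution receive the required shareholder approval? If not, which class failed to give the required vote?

Not approved — the Series A shares did not give the required vote.

Series A: 2/3 of 1516014 = 1010676; 1,010,676 required, 1,010,644 in favor — not approved.
Series B: 3/5 of 344051 = 206430.60, rounded up to 206431; 206,431 required, 206,431 in favor — approved.
Series C: 3/4 of 2719073 = 2039304.75, rounded up to 2039305; 2,039,305 required, 2,039,305 in favor — approved.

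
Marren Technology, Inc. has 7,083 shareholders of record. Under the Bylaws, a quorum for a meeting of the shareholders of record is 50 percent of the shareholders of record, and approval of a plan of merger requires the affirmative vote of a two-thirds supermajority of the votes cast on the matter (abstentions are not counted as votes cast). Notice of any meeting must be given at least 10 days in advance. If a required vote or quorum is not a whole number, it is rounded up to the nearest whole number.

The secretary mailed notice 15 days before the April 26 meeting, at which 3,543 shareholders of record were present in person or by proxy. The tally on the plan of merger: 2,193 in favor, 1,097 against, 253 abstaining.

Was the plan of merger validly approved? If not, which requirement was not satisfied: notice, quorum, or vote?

Notice: 15 days given; 10 required. Satisfied.
Quorum: 50% of 7,083 = 3,541.50, rounded up to 3,542; 3,543 present. Satisfied.
Vote: requires two-thirds of the votes cast (3,543 − 253 abstaining = 3,290); 2/3 of 3290 = 2193.33, rounded up to 2194, so 2,194 needed; 2,193 in favor. Not satisfied.

Invalid — vote requirement not satisfied.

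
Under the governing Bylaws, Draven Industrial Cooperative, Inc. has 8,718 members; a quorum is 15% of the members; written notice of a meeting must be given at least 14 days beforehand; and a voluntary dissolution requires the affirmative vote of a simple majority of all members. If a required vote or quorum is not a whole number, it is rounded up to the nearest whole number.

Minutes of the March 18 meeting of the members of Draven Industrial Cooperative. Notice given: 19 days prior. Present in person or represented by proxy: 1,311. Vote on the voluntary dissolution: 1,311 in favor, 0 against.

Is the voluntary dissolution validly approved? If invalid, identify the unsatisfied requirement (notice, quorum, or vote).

Invalid — vote requirement not satisfied.

Notice: 19 days given; 14 required. Satisfied.
Quorum: 15% of 8,718 = 1,307.70, rounded up to 1,308; 1,311 present. Satisfied.
Vote: requires a majority of all members (8,718); a majority of 8718 is 4360, so 4,360 needed; 1,311 in favor. Not satisfied.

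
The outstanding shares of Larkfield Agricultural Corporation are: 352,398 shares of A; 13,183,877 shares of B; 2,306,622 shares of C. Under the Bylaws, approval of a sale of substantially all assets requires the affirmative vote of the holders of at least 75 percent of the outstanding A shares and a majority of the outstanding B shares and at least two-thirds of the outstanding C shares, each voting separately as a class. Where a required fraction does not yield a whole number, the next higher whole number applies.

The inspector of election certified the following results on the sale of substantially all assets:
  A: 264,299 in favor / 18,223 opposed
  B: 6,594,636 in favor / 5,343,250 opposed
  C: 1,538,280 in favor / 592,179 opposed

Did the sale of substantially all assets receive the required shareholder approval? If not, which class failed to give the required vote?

A: 3/4 of 352398 = 264298.50, rounded up to 264299; 264,299 required, 264,299 in favor — approved.
B: a majority of 13183877 is 6591939; 6,591,939 required, 6,594,636 in favor — approved.
C: 2/3 of 2306622 = 1537748; 1,537,748 required, 1,538,280 in favor — approved.

Approved — every class gave the required vote.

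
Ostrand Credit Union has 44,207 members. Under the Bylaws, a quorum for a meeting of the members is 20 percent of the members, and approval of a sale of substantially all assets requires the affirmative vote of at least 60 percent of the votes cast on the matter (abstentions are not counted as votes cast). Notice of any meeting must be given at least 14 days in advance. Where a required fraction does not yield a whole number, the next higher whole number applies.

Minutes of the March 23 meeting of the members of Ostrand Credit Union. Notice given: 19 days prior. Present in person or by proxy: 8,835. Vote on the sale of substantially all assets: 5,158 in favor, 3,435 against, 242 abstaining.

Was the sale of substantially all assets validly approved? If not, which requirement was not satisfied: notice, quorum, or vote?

Invalid — quorum requirement not satisfied.

Notice: 19 days given; 14 required. Satisfied.
Quorum: 20% of 44,207 = 8,841.40, rounded up to 8,842; 8,835 present. Not satisfied.
Vote: requires three-fifths of the votes cast (8,835 − 242 abstaining = 8,593); 3/5 of 8593 = 5155.80, rounded up to 5156, so 5,156 needed; 5,158 in favor. Satisfied.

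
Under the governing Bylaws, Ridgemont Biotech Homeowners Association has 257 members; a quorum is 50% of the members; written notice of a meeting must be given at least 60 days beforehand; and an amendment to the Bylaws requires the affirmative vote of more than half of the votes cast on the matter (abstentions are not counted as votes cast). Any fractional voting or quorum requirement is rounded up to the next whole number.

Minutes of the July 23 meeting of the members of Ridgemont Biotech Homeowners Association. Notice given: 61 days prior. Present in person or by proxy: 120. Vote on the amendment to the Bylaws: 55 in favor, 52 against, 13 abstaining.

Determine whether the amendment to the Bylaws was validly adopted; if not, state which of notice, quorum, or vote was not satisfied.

Notice: 61 days given; 60 required. Satisfied.
Quorum: 50% of 257 = 128.50, rounded up to 129; 120 present. Not satisfied.
Vote: requires a majority of the votes cast (120 − 13 abstaining = 107); a majority of 107 is 54, so 54 needed; 55 in favor. Satisfied.

Invalid — quorum requirement not satisfied.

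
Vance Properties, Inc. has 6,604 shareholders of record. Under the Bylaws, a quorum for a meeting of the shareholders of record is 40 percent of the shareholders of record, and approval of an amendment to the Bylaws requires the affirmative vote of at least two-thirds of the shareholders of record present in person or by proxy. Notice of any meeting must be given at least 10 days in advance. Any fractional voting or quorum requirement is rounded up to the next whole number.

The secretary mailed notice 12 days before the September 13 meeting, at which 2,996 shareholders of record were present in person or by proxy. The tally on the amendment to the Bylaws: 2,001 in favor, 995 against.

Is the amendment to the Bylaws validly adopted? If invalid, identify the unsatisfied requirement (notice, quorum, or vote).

Notice: 12 days given; 10 required. Satisfied.
Quorum: 40% of 6,604 = 2,641.60, rounded up to 2,642; 2,996 present. Satisfied.
Vote: requires two-thirds of those present (2,996); 2/3 of 2996 = 1997.33, rounded up to 1998, so 1,998 needed; 2,001 in favor. Satisfied.

Valid — all requirements satisfied.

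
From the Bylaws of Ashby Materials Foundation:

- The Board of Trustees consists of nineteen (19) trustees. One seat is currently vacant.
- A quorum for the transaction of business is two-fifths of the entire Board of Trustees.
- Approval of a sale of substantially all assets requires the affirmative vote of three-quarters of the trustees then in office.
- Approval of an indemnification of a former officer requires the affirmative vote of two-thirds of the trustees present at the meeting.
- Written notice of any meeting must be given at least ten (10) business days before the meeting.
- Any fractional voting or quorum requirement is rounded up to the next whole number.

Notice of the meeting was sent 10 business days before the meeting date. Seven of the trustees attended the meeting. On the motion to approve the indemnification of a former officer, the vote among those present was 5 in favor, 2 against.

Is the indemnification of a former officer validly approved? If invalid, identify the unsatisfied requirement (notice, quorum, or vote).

Notice: 10 business days given; 10 required (10 ≥ 10). Satisfied.
Quorum: 7 present; quorum is 8. Not satisfied.
Vote: the indemnification of a former officer requires two-thirds of the trustees present (7). 2/3 of 7 = 4.67, rounded up to 5, so 5 affirmative votes are needed; 5 voted in favor. Satisfied. (Moot — without a quorum no business can be validly transacted.)

Invalid — quorum requirement not satisfied.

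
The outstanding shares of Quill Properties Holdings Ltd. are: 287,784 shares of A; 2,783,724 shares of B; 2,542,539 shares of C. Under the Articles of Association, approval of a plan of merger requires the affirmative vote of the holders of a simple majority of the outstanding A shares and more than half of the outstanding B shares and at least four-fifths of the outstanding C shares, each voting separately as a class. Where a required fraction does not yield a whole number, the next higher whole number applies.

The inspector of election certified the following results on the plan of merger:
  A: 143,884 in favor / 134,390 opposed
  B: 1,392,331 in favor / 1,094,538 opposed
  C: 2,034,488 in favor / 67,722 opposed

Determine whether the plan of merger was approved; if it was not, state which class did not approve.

Not approved — the A shares did not give the required vote.

A: a majority of 287784 is 143893; 143,893 required, 143,884 in favor — not approved.
B: a majority of 2783724 is 1391863; 1,391,863 required, 1,392,331 in favor — approved.
C: 4/5 of 2542539 = 2034031.20, rounded up to 2034032; 2,034,032 required, 2,034,488 in favor — approved.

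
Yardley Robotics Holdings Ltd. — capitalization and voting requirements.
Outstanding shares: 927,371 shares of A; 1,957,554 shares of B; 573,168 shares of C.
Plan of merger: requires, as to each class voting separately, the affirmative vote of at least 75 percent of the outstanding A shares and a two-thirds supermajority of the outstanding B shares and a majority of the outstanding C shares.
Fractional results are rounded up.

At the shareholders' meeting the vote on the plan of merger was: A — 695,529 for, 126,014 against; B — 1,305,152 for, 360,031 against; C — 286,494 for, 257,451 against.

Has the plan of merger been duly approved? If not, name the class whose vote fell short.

A: 3/4 of 927371 = 695528.25, rounded up to 695529; 695,529 required, 695,529 in favor — approved.
B: 2/3 of 1957554 = 1305036; 1,305,036 required, 1,305,152 in favor — approved.
C: a majority of 573168 is 286585; 286,585 required, 286,494 in favor — not approved.

Not approved — the C shares did not give the required vote.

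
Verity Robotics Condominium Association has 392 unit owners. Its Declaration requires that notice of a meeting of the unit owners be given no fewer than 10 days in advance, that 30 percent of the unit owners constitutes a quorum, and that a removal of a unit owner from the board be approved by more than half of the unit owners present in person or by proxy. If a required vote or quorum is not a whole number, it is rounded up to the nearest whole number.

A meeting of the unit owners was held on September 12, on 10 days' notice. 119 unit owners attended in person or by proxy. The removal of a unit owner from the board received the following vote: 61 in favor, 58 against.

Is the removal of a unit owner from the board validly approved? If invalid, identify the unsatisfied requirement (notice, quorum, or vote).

Notice: 10 days given; 10 required. Satisfied.
Quorum: 30% of 392 = 117.60, rounded up to 118; 119 present. Satisfied.
Vote: requires a majority of those present (119); a majority of 119 is 60, so 60 needed; 61 in favor. Satisfied.

Valid — all requirements satisfied.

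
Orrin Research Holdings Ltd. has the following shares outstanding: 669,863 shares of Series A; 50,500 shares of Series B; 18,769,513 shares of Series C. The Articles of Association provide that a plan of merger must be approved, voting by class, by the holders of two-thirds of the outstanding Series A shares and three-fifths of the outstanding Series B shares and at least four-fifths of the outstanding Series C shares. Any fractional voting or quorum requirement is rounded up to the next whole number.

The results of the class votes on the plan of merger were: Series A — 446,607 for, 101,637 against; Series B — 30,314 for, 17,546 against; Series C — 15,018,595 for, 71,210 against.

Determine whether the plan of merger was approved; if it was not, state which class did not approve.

Approved — every class gave the required vote.

Series A: 2/3 of 669863 = 446575.33, rounded up to 446576; 446,576 required, 446,607 in favor — approved.
Series B: 3/5 of 50500 = 30300; 30,300 required, 30,314 in favor — approved.
Series C: 4/5 of 18769513 = 15015610.40, rounded up to 15015611; 15,015,611 required, 15,018,595 in favor — approved.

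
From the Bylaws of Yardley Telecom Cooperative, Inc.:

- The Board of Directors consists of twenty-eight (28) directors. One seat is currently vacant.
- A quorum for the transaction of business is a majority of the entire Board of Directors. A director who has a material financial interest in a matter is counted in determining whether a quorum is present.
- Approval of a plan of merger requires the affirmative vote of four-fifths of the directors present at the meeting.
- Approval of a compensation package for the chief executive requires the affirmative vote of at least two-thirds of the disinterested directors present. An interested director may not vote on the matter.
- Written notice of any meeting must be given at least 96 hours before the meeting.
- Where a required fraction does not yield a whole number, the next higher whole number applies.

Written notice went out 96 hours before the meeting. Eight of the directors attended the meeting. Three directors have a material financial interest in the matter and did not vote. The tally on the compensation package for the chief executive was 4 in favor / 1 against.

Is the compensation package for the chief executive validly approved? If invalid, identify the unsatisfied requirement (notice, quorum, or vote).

Invalid — quorum requirement not satisfied.

Notice: 96 hours given; 96 required (96 ≥ 96). Satisfied.
Quorum: 8 present (interested directors count toward quorum); quorum is 15. Not satisfied.
Vote: the compensation package for the chief executive requires two-thirds of the disinterested directors present (8 − 3 = 5). 2/3 of 5 = 3.33, rounded up to 4, so 4 affirmative votes are needed; 4 voted in favor. Satisfied. (Moot — without a quorum no business can be validly transacted.)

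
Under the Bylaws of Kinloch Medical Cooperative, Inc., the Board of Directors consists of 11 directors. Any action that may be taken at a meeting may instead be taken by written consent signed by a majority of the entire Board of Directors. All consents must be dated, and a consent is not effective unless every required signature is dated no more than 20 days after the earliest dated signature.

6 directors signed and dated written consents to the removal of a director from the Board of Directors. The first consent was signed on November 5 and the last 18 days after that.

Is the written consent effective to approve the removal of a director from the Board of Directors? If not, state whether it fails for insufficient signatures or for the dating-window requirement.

Effective — both the signature and dating-window requirements are satisfied.

Signatures required: a majority of 11 — a majority of 11 is 6, so 6 needed; 6 signed. Sufficient.
Dating window: the latest signature is 18 days after the earliest; the limit is 20 days. Within the window.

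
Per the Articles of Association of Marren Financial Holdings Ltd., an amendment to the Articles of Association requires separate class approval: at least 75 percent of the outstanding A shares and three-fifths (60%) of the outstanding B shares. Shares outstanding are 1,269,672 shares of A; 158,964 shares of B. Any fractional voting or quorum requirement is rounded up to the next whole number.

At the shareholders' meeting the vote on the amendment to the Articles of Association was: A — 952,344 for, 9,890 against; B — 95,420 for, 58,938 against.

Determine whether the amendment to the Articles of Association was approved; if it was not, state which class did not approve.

Approved — every class gave the required vote.

A: 3/4 of 1269672 = 952254; 952,254 required, 952,344 in favor — approved.
B: 3/5 of 158964 = 95378.40, rounded up to 95379; 95,379 required, 95,420 in favor — approved.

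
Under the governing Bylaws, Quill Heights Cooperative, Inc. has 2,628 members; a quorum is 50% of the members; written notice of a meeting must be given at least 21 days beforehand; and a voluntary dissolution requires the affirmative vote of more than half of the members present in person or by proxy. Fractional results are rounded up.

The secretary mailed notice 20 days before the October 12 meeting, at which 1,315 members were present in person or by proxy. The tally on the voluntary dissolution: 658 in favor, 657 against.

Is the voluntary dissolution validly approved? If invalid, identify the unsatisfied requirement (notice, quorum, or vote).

Notice: 20 days given; 21 required. Not satisfied.
Quorum: 50% of 2,628 = 1,314; 1,315 present. Satisfied.
Vote: requires a majority of those present (1,315); a majority of 1315 is 658, so 658 needed; 658 in favor. Satisfied.

Invalid — notice requirement not satisfied.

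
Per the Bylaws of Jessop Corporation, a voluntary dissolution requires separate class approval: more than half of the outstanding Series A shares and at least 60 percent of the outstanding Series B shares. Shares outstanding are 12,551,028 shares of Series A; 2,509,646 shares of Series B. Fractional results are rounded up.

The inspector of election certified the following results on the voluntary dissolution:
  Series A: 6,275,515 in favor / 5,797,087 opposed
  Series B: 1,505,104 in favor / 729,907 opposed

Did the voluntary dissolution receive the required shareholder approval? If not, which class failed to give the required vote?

Series A: a majority of 12551028 is 6275515; 6,275,515 required, 6,275,515 in favor — approved.
Series B: 3/5 of 2509646 = 1505787.60, rounded up to 1505788; 1,505,788 required, 1,505,104 in favor — not approved.

Not approved — the Series B shares did not give the required vote.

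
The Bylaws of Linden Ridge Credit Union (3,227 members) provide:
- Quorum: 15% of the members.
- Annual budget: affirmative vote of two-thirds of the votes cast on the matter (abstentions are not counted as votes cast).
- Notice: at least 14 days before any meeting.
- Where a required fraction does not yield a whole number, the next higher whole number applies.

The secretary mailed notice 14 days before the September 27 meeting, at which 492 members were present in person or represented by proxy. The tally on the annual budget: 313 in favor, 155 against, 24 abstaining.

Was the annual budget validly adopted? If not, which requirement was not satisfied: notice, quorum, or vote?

Notice: 14 days given; 14 required. Satisfied.
Quorum: 15% of 3,227 = 484.05, rounded up to 485; 492 present. Satisfied.
Vote: requires two-thirds of the votes cast (492 − 24 abstaining = 468); 2/3 of 468 = 312, so 312 needed; 313 in favor. Satisfied.

Valid — all requirements satisfied.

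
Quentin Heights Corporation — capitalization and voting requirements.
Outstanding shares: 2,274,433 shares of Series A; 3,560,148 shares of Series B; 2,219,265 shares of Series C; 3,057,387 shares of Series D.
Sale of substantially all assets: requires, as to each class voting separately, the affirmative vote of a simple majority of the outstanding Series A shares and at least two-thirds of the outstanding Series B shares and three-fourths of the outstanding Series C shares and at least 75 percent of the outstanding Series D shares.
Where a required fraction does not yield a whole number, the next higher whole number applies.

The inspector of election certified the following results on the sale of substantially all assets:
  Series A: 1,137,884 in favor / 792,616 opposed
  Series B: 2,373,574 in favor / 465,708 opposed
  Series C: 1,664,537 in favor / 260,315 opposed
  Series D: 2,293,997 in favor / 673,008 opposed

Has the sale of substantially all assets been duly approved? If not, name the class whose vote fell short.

Series A: a majority of 2274433 is 1137217; 1,137,217 required, 1,137,884 in favor — approved.
Series B: 2/3 of 3560148 = 2373432; 2,373,432 required, 2,373,574 in favor — approved.
Series C: 3/4 of 2219265 = 1664448.75, rounded up to 1664449; 1,664,449 required, 1,664,537 in favor — approved.
Series D: 3/4 of 3057387 = 2293040.25, rounded up to 2293041; 2,293,041 required, 2,293,997 in favor — approved.

Approved — every class gave the required vote.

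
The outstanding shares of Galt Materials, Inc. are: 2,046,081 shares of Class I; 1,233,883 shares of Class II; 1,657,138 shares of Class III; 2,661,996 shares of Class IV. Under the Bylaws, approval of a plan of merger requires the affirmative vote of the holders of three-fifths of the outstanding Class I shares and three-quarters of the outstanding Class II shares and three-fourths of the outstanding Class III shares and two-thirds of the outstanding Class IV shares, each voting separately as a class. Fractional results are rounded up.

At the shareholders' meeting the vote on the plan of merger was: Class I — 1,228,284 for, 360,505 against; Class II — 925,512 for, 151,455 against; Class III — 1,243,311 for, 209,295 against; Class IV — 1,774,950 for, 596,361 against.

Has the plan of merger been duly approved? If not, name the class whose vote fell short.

Approved — every class gave the required vote.

Class I: 3/5 of 2046081 = 1227648.60, rounded up to 1227649; 1,227,649 required, 1,228,284 in favor — approved.
Class II: 3/4 of 1233883 = 925412.25, rounded up to 925413; 925,413 required, 925,512 in favor — approved.
Class III: 3/4 of 1657138 = 1242853.50, rounded up to 1242854; 1,242,854 required, 1,243,311 in favor — approved.
Class IV: 2/3 of 2661996 = 1774664; 1,774,664 required, 1,774,950 in favor — approved.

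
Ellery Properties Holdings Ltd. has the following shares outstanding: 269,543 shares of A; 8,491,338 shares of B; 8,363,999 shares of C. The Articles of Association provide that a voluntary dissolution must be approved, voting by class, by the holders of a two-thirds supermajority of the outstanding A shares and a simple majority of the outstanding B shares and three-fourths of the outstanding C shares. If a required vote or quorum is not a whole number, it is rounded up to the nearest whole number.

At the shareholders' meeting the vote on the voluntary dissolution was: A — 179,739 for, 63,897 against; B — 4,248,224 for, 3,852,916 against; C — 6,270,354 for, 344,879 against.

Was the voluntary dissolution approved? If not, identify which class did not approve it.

A: 2/3 of 269543 = 179695.33, rounded up to 179696; 179,696 required, 179,739 in favor — approved.
B: a majority of 8491338 is 4245670; 4,245,670 required, 4,248,224 in favor — approved.
C: 3/4 of 8363999 = 6272999.25, rounded up to 6273000; 6,273,000 required, 6,270,354 in favor — not approved.

Not approved — the C shares did not give the required vote.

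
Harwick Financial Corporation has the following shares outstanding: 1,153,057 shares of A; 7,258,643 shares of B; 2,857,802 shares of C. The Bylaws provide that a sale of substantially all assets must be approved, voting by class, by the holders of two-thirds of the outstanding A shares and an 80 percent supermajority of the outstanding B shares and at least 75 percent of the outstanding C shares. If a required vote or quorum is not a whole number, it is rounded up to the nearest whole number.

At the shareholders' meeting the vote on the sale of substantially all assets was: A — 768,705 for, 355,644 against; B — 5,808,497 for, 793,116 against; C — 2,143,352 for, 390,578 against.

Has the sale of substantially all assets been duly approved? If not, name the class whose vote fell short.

A: 2/3 of 1153057 = 768704.67, rounded up to 768705; 768,705 required, 768,705 in favor — approved.
B: 4/5 of 7258643 = 5806914.40, rounded up to 5806915; 5,806,915 required, 5,808,497 in favor — approved.
C: 3/4 of 2857802 = 2143351.50, rounded up to 2143352; 2,143,352 required, 2,143,352 in favor — approved.

Approved — every class gave the required vote.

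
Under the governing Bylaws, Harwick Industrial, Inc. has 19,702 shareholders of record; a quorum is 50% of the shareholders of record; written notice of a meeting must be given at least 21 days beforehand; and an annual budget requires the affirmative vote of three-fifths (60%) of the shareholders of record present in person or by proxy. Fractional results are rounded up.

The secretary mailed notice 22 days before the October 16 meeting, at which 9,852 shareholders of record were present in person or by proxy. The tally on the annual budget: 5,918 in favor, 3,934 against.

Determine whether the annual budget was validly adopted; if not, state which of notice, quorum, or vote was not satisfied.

Notice: 22 days given; 21 required. Satisfied.
Quorum: 50% of 19,702 = 9,851; 9,852 present. Satisfied.
Vote: requires three-fifths of those present (9,852); 3/5 of 9852 = 5911.20, rounded up to 5912, so 5,912 needed; 5,918 in favor. Satisfied.

Valid — all requirements satisfied.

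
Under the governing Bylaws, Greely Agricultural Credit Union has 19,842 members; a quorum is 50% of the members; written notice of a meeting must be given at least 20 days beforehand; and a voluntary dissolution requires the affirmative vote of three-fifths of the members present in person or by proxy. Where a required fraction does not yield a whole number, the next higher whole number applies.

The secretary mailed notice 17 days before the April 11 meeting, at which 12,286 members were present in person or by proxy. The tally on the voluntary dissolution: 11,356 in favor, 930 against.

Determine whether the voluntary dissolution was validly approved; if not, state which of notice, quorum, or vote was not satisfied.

Invalid — notice requirement not satisfied.

Notice: 17 days given; 20 required. Not satisfied.
Quorum: 50% of 19,842 = 9,921; 12,286 present. Satisfied.
Vote: requires three-fifths of those present (12,286); 3/5 of 12286 = 7371.60, rounded up to 7372, so 7,372 needed; 11,356 in favor. Satisfied.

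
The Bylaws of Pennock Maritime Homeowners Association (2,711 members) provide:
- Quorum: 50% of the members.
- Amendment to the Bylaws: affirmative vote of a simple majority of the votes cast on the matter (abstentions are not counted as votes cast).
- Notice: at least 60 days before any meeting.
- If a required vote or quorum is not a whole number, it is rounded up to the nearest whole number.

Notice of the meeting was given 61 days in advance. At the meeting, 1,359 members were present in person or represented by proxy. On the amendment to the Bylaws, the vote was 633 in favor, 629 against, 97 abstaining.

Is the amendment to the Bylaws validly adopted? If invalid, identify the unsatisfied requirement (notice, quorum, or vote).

Notice: 61 days given; 60 required. Satisfied.
Quorum: 50% of 2,711 = 1,355.50, rounded up to 1,356; 1,359 present. Satisfied.
Vote: requires a majority of the votes cast (1,359 − 97 abstaining = 1,262); a majority of 1262 is 632, so 632 needed; 633 in favor. Satisfied.

Valid — all requirements satisfied.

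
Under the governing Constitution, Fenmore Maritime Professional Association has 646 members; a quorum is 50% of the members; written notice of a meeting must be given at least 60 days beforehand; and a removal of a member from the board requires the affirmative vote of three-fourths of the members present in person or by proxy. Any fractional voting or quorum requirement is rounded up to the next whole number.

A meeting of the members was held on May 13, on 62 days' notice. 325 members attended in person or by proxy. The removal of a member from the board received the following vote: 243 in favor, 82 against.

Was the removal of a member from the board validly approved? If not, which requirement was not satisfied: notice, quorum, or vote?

Notice: 62 days given; 60 required. Satisfied.
Quorum: 50% of 646 = 323; 325 present. Satisfied.
Vote: requires three-fourths of those present (325); 3/4 of 325 = 243.75, rounded up to 244, so 244 needed; 243 in favor. Not satisfied.

Invalid — vote requirement not satisfied.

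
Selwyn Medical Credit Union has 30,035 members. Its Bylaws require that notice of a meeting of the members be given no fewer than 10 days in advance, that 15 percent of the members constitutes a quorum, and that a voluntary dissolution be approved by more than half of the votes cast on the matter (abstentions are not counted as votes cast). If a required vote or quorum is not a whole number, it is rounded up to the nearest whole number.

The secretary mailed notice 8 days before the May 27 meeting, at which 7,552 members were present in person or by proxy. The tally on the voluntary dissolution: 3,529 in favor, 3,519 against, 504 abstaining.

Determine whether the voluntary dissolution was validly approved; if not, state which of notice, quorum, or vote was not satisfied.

Invalid — notice requirement not satisfied.

Notice: 8 days given; 10 required. Not satisfied.
Quorum: 15% of 30,035 = 4,505.25, rounded up to 4,506; 7,552 present. Satisfied.
Vote: requires a majority of the votes cast (7,552 − 504 abstaining = 7,048); a majority of 7048 is 3525, so 3,525 needed; 3,529 in favor. Satisfied.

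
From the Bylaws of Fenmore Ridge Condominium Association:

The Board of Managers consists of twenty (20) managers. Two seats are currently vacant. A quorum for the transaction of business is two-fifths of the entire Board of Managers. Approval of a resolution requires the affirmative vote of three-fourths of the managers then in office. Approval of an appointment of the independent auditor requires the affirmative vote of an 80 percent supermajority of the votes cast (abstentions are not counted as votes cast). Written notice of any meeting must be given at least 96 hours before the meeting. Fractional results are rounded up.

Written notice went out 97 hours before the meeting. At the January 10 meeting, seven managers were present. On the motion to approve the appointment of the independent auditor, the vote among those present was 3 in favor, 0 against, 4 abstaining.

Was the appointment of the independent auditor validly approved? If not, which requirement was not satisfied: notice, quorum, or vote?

Notice: 97 hours given; 96 required (97 ≥ 96). Satisfied.
Quorum: 7 present; quorum is 8. Not satisfied.
Vote: the appointment of the independent auditor requires four-fifths of the votes cast (7 present − 4 abstaining = 3). 4/5 of 3 = 2.40, rounded up to 3, so 3 affirmative votes are needed; 3 voted in favor. Satisfied. (Moot — without a quorum no business can be validly transacted.)

Invalid — quorum requirement not satisfied.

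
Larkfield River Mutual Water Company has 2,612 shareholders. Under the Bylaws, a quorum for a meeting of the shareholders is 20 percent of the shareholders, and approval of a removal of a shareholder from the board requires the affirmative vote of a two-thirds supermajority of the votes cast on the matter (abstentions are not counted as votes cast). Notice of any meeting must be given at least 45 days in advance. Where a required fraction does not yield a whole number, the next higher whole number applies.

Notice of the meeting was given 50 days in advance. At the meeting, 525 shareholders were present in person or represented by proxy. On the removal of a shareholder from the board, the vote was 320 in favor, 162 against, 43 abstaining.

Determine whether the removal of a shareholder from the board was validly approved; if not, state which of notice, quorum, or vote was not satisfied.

Notice: 50 days given; 45 required. Satisfied.
Quorum: 20% of 2,612 = 522.40, rounded up to 523; 525 present. Satisfied.
Vote: requires two-thirds of the votes cast (525 − 43 abstaining = 482); 2/3 of 482 = 321.33, rounded up to 322, so 322 needed; 320 in favor. Not satisfied.

Invalid — vote requirement not satisfied.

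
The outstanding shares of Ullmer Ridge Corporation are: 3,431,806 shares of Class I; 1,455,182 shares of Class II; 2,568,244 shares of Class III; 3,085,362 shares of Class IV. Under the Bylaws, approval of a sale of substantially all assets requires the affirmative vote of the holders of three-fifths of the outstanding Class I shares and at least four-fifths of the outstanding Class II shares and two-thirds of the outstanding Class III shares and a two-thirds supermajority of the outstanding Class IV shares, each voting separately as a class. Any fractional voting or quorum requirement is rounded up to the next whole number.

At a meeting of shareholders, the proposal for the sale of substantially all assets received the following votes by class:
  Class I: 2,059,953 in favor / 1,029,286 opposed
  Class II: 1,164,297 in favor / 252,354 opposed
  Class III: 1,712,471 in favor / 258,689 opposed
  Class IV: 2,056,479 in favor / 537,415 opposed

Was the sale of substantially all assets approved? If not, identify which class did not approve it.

Class I: 3/5 of 3431806 = 2059083.60, rounded up to 2059084; 2,059,084 required, 2,059,953 in favor — approved.
Class II: 4/5 of 1455182 = 1164145.60, rounded up to 1164146; 1,164,146 required, 1,164,297 in favor — approved.
Class III: 2/3 of 2568244 = 1712162.67, rounded up to 1712163; 1,712,163 required, 1,712,471 in favor — approved.
Class IV: 2/3 of 3085362 = 2056908; 2,056,908 required, 2,056,479 in favor — not approved.

Not approved — the Class IV shares did not give the required vote.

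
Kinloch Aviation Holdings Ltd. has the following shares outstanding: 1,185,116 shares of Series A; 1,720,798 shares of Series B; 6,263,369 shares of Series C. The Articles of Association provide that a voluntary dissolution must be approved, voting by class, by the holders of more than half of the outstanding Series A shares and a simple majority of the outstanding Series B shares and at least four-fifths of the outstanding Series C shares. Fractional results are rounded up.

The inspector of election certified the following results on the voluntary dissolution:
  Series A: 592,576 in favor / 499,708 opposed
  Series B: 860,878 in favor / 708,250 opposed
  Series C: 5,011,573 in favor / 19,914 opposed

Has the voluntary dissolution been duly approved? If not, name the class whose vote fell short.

Series A: a majority of 1185116 is 592559; 592,559 required, 592,576 in favor — approved.
Series B: a majority of 1720798 is 860400; 860,400 required, 860,878 in favor — approved.
Series C: 4/5 of 6263369 = 5010695.20, rounded up to 5010696; 5,010,696 required, 5,011,573 in favor — approved.

Approved — every class gave the required vote.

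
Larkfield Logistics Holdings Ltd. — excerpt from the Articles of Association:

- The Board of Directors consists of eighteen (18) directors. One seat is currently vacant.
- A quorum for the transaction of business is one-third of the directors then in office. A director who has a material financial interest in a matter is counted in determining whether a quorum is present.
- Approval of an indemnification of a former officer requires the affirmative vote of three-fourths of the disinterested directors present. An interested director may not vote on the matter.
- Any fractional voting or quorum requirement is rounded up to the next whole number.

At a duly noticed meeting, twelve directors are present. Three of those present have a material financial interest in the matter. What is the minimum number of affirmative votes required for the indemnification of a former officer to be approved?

The indemnification of a former officer requires three-fourths of the disinterested directors present (12 − 3 = 9).
3/4 of 9 = 6.75, rounded up to 7.

7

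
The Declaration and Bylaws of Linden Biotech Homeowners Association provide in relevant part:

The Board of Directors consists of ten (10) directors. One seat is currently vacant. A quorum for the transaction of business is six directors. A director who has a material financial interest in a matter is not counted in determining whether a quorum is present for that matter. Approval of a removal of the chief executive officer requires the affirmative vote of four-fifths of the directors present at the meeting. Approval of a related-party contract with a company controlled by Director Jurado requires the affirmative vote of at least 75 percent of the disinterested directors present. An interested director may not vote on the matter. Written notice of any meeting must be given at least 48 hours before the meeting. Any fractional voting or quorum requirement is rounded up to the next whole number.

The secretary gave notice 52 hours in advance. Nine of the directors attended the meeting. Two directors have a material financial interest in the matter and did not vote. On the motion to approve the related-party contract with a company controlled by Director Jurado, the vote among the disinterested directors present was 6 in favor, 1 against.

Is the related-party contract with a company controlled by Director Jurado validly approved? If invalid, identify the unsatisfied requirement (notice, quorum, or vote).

Valid — all requirements satisfied.

Notice: 52 hours given; 48 required (52 ≥ 48). Satisfied.
Quorum: 9 present, but the 2 interested directors do not count, leaving 7. Quorum is 6. Satisfied.
Vote: the related-party contract with a company controlled by Director Jurado requires three-fourths of the disinterested directors present (9 − 2 = 7). 3/4 of 7 = 5.25, rounded up to 6, so 6 affirmative votes are needed; 6 voted in favor. Satisfied.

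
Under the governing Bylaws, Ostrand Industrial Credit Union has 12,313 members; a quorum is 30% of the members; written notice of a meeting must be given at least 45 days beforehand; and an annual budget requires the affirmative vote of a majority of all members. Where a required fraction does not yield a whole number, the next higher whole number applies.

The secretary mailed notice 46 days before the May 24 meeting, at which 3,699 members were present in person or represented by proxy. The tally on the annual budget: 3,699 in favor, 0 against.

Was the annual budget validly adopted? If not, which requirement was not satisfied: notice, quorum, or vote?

Notice: 46 days given; 45 required. Satisfied.
Quorum: 30% of 12,313 = 3,693.90, rounded up to 3,694; 3,699 present. Satisfied.
Vote: requires a majority of all members (12,313); a majority of 12313 is 6157, so 6,157 needed; 3,699 in favor. Not satisfied.

Invalid — vote requirement not satisfied.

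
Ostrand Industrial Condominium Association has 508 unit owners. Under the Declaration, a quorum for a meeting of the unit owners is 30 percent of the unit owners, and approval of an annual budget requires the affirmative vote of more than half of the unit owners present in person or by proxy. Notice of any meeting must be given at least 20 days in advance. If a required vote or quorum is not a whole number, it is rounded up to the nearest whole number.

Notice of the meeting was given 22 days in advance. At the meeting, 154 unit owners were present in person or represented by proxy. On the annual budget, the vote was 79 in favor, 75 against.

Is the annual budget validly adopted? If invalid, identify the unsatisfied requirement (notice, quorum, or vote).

Valid — all requirements satisfied.

Notice: 22 days given; 20 required. Satisfied.
Quorum: 30% of 508 = 152.40, rounded up to 153; 154 present. Satisfied.
Vote: requires a majority of those present (154); a majority of 154 is 78, so 78 needed; 79 in favor. Satisfied.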